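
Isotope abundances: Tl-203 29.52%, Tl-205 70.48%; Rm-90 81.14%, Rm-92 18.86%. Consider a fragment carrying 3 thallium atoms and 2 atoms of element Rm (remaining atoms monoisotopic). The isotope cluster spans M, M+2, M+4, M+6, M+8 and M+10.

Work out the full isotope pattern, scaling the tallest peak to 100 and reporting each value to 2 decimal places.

Thallium pattern (n=3): 0.02572463 : 0.18425524 : 0.43991564 : 0.35010449
Element Rm pattern (n=2): 0.65836996 : 0.30606008 : 0.03556996
Convolve the two distributions (both contribute in 2-u steps):
  M: 0.02572463×0.65836996 = 0.016936
  M+2: 0.02572463×0.30606008 + 0.18425524×0.65836996 = 0.129181
  M+4: 0.02572463×0.03556996 + 0.18425524×0.30606008 + 0.43991564×0.65836996 = 0.346935
  M+6: 0.18425524×0.03556996 + 0.43991564×0.30606008 + 0.35010449×0.65836996 = 0.371693
  M+8: 0.43991564×0.03556996 + 0.35010449×0.30606008 = 0.122801
  M+10: 0.35010449×0.03556996 = 0.012453
Scale to base peak (0.371693) = 100: 4.56 : 34.75 : 93.34 : 100.00 : 33.04 : 3.35

4.56 : 34.75 : 93.34 : 100.00 : 33.04 : 3.35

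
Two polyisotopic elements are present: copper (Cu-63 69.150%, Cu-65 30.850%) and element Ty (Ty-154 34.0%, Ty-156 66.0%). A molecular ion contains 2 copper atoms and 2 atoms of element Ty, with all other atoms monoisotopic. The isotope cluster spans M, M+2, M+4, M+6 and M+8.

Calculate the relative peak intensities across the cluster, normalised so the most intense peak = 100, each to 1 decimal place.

Copper pattern (n=2): 0.47817225 : 0.4266555 : 0.09517225
Element Ty pattern (n=2): 0.1156 : 0.4488 : 0.4356
Convolve the two distributions (both contribute in 2-u steps):
  M: 0.47817225×0.1156 = 0.055277
  M+2: 0.47817225×0.4488 + 0.4266555×0.1156 = 0.263925
  M+4: 0.47817225×0.4356 + 0.4266555×0.4488 + 0.09517225×0.1156 = 0.410777
  M+6: 0.4266555×0.4356 + 0.09517225×0.4488 = 0.228564
  M+8: 0.09517225×0.4356 = 0.041457
Scale to base peak (0.410777) = 100: 13.5 : 64.3 : 100.0 : 55.6 : 10.1

13.5 : 64.3 : 100.0 : 55.6 : 10.1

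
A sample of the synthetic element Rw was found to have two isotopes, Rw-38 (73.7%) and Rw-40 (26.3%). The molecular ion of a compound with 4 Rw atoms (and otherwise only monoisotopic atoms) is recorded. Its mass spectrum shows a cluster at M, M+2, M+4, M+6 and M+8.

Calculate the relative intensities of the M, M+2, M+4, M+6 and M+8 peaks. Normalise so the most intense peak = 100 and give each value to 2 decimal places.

70.06 : 100.00 : 53.53 : 12.73 : 1.14

Each Rw atom is independently Rw-38 (p = 0.737) or Rw-40 (q = 0.263); the cluster is the binomial expansion (p + q)^4.
P(M) = 0.737^4 = 0.295033
P(M+2) = 4 × 0.737^3 × 0.263^1 = 0.421132
P(M+4) = 6 × 0.737^2 × 0.263^2 = 0.225423
P(M+6) = 4 × 0.737^1 × 0.263^3 = 0.053628
P(M+8) = 0.263^4 = 0.004784
The M+2 peak is largest (0.421132); scaling to 100 gives 70.06 : 100.00 : 53.53 : 12.73 : 1.14.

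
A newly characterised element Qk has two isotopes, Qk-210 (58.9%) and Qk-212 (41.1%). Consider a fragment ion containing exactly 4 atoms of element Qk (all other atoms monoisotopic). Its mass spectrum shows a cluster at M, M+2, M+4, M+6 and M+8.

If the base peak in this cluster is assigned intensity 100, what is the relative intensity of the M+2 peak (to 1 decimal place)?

95.5

Binomial terms of (0.589 + 0.411)^4: M 0.1204, M+2 0.3359, M+4 0.3516, M+6 0.1636, M+8 0.0285 → M+4 is the base peak.
P(M+4) = C(4,2) × 0.589^2 × 0.411^2 = 6 × 0.346921 × 0.168921 = 0.351613 (base)
P(M+2) = C(4,1) × 0.589^3 × 0.411^1 = 4 × 0.20433647 × 0.4110 = 0.335929
Relative intensity = 0.335929 / 0.351613 × 100 = 95.5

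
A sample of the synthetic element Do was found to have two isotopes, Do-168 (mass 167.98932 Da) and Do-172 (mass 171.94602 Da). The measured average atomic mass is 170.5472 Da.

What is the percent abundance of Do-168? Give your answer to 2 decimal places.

Let x be the fractional abundance of Do-168; then Do-172 has abundance 1 − x.
167.98932·x + 171.94602·(1 − x) = 170.5472
(167.98932 − 171.94602)·x = 170.5472 − 171.94602
x = -1.39882 / -3.95670 = 0.35353 → 35.35% Do-168, 64.65% Do-172.

35.35%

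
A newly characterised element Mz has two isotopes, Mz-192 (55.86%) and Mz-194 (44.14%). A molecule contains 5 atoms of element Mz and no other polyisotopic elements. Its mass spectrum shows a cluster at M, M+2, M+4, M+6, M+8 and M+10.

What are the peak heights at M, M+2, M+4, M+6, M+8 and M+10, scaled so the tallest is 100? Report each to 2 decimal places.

The 5 Mz atoms are independent, so intensities follow the terms of (0.5586 + 0.4414)^5.
P(M) = 0.5586^5 = 0.054388
P(M+2) = 5 × 0.5586^4 × 0.4414^1 = 0.214885
P(M+4) = 10 × 0.5586^3 × 0.4414^2 = 0.339600
P(M+6) = 10 × 0.5586^2 × 0.4414^3 = 0.268348
P(M+8) = 5 × 0.5586^1 × 0.4414^4 = 0.106023
P(M+10) = 0.4414^5 = 0.016756
The M+4 peak is largest (0.339600); scaling to 100 gives 16.02 : 63.28 : 100.00 : 79.02 : 31.22 : 4.93.

16.02 : 63.28 : 100.00 : 79.02 : 31.22 : 4.93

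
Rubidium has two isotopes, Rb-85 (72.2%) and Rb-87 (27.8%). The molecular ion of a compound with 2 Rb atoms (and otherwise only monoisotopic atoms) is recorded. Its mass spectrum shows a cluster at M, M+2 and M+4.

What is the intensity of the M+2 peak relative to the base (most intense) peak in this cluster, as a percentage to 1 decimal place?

77.0%

(0.722 + 0.278)^2 gives M 0.5213, M+2 0.4014, M+4 0.0773; the largest is M.
P(M) = C(2,0) × 0.722^2 × 0.278^0 = 1 × 0.521284 × 1.0000 = 0.521284 (base)
P(M+2) = C(2,1) × 0.722^1 × 0.278^1 = 2 × 0.7220 × 0.2780 = 0.401432
Relative intensity = 0.401432 / 0.521284 × 100 = 77.0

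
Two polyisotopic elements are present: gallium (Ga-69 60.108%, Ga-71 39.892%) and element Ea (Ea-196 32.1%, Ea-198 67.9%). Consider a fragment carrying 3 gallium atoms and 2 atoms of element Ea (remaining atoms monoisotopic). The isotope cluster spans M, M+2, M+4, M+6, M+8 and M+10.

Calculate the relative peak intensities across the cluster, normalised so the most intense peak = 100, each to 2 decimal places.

6.76 : 42.06 : 96.13 : 100.00 : 48.33 : 8.84

Gallium pattern (n=3): 0.2171685 : 0.432386 : 0.2869625 : 0.063483
Element Ea pattern (n=2): 0.103041 : 0.435918 : 0.461041
Convolve the two distributions (both contribute in 2-u steps):
  M: 0.2171685×0.103041 = 0.022377
  M+2: 0.2171685×0.435918 + 0.432386×0.103041 = 0.139221
  M+4: 0.2171685×0.461041 + 0.432386×0.435918 + 0.2869625×0.103041 = 0.318177
  M+6: 0.432386×0.461041 + 0.2869625×0.435918 + 0.063483×0.103041 = 0.330981
  M+8: 0.2869625×0.461041 + 0.063483×0.435918 = 0.159975
  M+10: 0.063483×0.461041 = 0.029268
Scale to base peak (0.330981) = 100: 6.76 : 42.06 : 96.13 : 100.00 : 48.33 : 8.84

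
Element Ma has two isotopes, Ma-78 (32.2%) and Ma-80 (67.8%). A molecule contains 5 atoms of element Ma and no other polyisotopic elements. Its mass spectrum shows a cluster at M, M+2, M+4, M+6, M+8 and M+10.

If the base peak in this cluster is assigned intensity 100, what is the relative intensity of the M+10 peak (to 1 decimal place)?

(0.322 + 0.678)^5 gives M 0.0035, M+2 0.0364, M+4 0.1535, M+6 0.3231, M+8 0.3402, M+10 0.1433; the largest is M+8.
P(M+8) = C(5,4) × 0.322^1 × 0.678^4 = 5 × 0.3220 × 0.21130938 = 0.340208 (base)
P(M+10) = C(5,5) × 0.322^0 × 0.678^5 = 1 × 1.0000 × 0.14326776 = 0.143268
Relative intensity = 0.143268 / 0.340208 × 100 = 42.1

42.1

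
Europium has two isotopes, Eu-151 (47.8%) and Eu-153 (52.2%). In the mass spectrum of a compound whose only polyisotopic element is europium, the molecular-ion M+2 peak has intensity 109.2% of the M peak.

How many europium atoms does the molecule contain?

1

With n Eu atoms, P(M+2)/P(M) = C(n,1)·p^(n−1)q / p^n = n·q/p = n · 0.522/0.478.
n = 1.092 × 0.478/0.522 = 1.00 ≈ 1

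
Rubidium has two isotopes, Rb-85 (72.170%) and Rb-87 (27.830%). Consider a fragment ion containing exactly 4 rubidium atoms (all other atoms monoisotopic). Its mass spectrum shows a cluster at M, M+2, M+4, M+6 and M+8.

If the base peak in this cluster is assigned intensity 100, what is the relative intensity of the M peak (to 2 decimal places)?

Term probabilities: M 0.2713, M+2 0.4184, M+4 0.2420, M+6 0.0622, M+8 0.0060. Base peak = M+2.
P(M+2) = C(4,1) × 0.72170^3 × 0.27830^1 = 4 × 0.37589809 × 0.2783 = 0.418450 (base)
P(M) = C(4,0) × 0.72170^4 × 0.27830^0 = 1 × 0.27128565 × 1.0000 = 0.271286
Relative intensity = 0.271286 / 0.418450 × 100 = 64.83

64.83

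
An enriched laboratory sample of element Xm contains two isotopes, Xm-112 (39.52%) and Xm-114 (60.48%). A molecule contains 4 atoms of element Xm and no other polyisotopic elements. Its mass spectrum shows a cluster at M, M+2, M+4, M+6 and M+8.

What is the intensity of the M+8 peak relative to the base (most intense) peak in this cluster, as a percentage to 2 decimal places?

Term probabilities: M 0.0244, M+2 0.1493, M+4 0.3428, M+6 0.3497, M+8 0.1338. Base peak = M+6.
P(M+6) = C(4,3) × 0.3952^1 × 0.6048^3 = 4 × 0.3952 × 0.22122558 = 0.349713 (base)
P(M+8) = C(4,4) × 0.3952^0 × 0.6048^4 = 1 × 1.0000 × 0.13379723 = 0.133797
Relative intensity = 0.133797 / 0.349713 × 100 = 38.26

38.26%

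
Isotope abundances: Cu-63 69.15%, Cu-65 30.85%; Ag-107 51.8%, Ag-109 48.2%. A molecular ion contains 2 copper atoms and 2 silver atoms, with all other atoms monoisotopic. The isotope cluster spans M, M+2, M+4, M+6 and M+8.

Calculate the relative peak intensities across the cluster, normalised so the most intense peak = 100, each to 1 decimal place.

Copper pattern (n=2): 0.47817225 : 0.4266555 : 0.09517225
Silver pattern (n=2): 0.268324 : 0.499352 : 0.232324
Convolve the two distributions (both contribute in 2-u steps):
  M: 0.47817225×0.268324 = 0.128305
  M+2: 0.47817225×0.499352 + 0.4266555×0.268324 = 0.353258
  M+4: 0.47817225×0.232324 + 0.4266555×0.499352 + 0.09517225×0.268324 = 0.349679
  M+6: 0.4266555×0.232324 + 0.09517225×0.499352 = 0.146647
  M+8: 0.09517225×0.232324 = 0.022111
Scale to base peak (0.353258) = 100: 36.3 : 100.0 : 99.0 : 41.5 : 6.3

36.3 : 100.0 : 99.0 : 41.5 : 6.3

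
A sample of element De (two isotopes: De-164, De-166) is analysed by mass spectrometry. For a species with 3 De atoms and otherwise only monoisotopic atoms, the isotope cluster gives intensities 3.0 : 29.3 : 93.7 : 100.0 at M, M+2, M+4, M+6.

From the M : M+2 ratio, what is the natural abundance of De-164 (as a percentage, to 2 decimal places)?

If p is the fraction of De that is De-164, then I(M+2)/I(M) = [C(3,1)·p^2·(1−p)] / p^3 = 3·(1−p)/p = 29.3/3.0 = 9.7667
(1−p)/p = 9.7667/3 = 3.2556  ⇒  p = 1/(1 + 3.2556) = 0.2350
De-164: 23.50%, De-166: 76.50%.

23.50%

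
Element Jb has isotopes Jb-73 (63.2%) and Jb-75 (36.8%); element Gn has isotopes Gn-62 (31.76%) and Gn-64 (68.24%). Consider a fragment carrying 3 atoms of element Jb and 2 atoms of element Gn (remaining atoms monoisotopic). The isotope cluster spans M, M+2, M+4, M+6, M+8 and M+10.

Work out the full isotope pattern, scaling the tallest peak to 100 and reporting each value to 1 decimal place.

Element Jb pattern (n=3): 0.25243597 : 0.4409641 : 0.2567639 : 0.04983603
Element Gn pattern (n=2): 0.10086976 : 0.43346048 : 0.46566976
Convolve the two distributions (both contribute in 2-u steps):
  M: 0.25243597×0.10086976 = 0.025463
  M+2: 0.25243597×0.43346048 + 0.4409641×0.10086976 = 0.153901
  M+4: 0.25243597×0.46566976 + 0.4409641×0.43346048 + 0.2567639×0.10086976 = 0.334592
  M+6: 0.4409641×0.46566976 + 0.2567639×0.43346048 + 0.04983603×0.10086976 = 0.321668
  M+8: 0.2567639×0.46566976 + 0.04983603×0.43346048 = 0.141169
  M+10: 0.04983603×0.46566976 = 0.023207
Scale to base peak (0.334592) = 100: 7.6 : 46.0 : 100.0 : 96.1 : 42.2 : 6.9

7.6 : 46.0 : 100.0 : 96.1 : 42.2 : 6.9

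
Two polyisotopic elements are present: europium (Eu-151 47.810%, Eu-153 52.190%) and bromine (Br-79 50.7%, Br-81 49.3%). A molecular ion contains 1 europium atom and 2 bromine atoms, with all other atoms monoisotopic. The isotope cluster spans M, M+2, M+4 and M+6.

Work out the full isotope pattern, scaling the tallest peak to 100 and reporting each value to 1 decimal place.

Europium pattern (n=1): 0.4781 : 0.5219
Bromine pattern (n=2): 0.257049 : 0.499902 : 0.243049
Convolve the two distributions (both contribute in 2-u steps):
  M: 0.4781×0.257049 = 0.122895
  M+2: 0.4781×0.499902 + 0.5219×0.257049 = 0.373157
  M+4: 0.4781×0.243049 + 0.5219×0.499902 = 0.377101
  M+6: 0.5219×0.243049 = 0.126847
Scale to base peak (0.377101) = 100: 32.6 : 99.0 : 100.0 : 33.6

32.6 : 99.0 : 100.0 : 33.6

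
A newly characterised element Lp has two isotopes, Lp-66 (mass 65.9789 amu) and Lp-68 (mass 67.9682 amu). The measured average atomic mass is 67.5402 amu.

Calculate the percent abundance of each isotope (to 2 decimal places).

Writing the weighted mean with unknown fraction x of Lp-66:
65.9789·x + 67.9682·(1 − x) = 67.5402
(65.9789 − 67.9682)·x = 67.5402 − 67.9682
x = -0.4280 / -1.9893 = 0.21515 → 21.52% Lp-66, 78.48% Lp-68.

Lp-66: 21.52%, Lp-68: 78.48%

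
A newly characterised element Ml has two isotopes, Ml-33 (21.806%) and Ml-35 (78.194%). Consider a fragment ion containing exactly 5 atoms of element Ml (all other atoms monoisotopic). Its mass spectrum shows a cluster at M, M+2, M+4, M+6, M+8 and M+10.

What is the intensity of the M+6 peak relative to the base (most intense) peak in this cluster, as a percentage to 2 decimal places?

(0.21806 + 0.78194)^5 gives M 0.0005, M+2 0.0088, M+4 0.0634, M+6 0.2273, M+8 0.4076, M+10 0.2923; the largest is M+8.
P(M+8) = C(5,4) × 0.21806^1 × 0.78194^4 = 5 × 0.21806 × 0.37384684 = 0.407605 (base)
P(M+6) = C(5,3) × 0.21806^2 × 0.78194^3 = 10 × 0.04755016 × 0.4781017 = 0.227338
Relative intensity = 0.227338 / 0.407605 × 100 = 55.77

55.77%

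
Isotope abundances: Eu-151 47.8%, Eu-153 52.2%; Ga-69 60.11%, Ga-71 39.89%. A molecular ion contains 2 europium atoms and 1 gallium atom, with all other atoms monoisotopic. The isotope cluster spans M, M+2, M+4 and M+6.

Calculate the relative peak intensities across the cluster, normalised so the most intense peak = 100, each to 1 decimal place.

35.1 : 100.0 : 92.8 : 27.8

Europium pattern (n=2): 0.228484 : 0.499032 : 0.272484
Gallium pattern (n=1): 0.6011 : 0.3989
Convolve the two distributions (both contribute in 2-u steps):
  M: 0.228484×0.6011 = 0.137342
  M+2: 0.228484×0.3989 + 0.499032×0.6011 = 0.391110
  M+4: 0.499032×0.3989 + 0.272484×0.6011 = 0.362854
  M+6: 0.272484×0.3989 = 0.108694
Scale to base peak (0.391110) = 100: 35.1 : 100.0 : 92.8 : 27.8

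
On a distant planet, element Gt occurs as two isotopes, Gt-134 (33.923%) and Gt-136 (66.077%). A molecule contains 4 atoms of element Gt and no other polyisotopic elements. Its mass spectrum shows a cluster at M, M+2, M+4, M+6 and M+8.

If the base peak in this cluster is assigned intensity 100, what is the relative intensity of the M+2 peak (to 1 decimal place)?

26.4

Term probabilities: M 0.0132, M+2 0.1032, M+4 0.3015, M+6 0.3915, M+8 0.1906. Base peak = M+6.
P(M+6) = C(4,3) × 0.33923^1 × 0.66077^3 = 4 × 0.33923 × 0.28850341 = 0.391476 (base)
P(M+2) = C(4,1) × 0.33923^3 × 0.66077^1 = 4 × 0.03903757 × 0.66077 = 0.103179
Relative intensity = 0.103179 / 0.391476 × 100 = 26.4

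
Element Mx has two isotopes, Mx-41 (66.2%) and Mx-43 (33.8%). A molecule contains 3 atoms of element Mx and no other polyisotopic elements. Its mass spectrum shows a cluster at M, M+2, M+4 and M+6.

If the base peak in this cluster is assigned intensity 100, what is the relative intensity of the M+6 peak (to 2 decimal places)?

(0.662 + 0.338)^3 gives M 0.2901, M+2 0.4444, M+4 0.2269, M+6 0.0386; the largest is M+2.
P(M+2) = C(3,1) × 0.662^2 × 0.338^1 = 3 × 0.438244 × 0.3380 = 0.444379 (base)
P(M+6) = C(3,3) × 0.662^0 × 0.338^3 = 1 × 1.0000 × 0.03861447 = 0.038614
Relative intensity = 0.038614 / 0.444379 × 100 = 8.69

8.69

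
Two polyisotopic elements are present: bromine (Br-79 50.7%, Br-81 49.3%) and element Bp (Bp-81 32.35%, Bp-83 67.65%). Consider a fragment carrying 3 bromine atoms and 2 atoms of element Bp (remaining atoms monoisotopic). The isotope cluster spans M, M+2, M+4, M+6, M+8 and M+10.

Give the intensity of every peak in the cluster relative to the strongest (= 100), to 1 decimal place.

Bromine pattern (n=3): 0.13032384 : 0.38017547 : 0.36967753 : 0.11982316
Element Bp pattern (n=2): 0.10465225 : 0.4376955 : 0.45765225
Convolve the two distributions (both contribute in 2-u steps):
  M: 0.13032384×0.10465225 = 0.013639
  M+2: 0.13032384×0.4376955 + 0.38017547×0.10465225 = 0.096828
  M+4: 0.13032384×0.45765225 + 0.38017547×0.4376955 + 0.36967753×0.10465225 = 0.264732
  M+6: 0.38017547×0.45765225 + 0.36967753×0.4376955 + 0.11982316×0.10465225 = 0.348334
  M+8: 0.36967753×0.45765225 + 0.11982316×0.4376955 = 0.221630
  M+10: 0.11982316×0.45765225 = 0.054837
Scale to base peak (0.348334) = 100: 3.9 : 27.8 : 76.0 : 100.0 : 63.6 : 15.7

3.9 : 27.8 : 76.0 : 100.0 : 63.6 : 15.7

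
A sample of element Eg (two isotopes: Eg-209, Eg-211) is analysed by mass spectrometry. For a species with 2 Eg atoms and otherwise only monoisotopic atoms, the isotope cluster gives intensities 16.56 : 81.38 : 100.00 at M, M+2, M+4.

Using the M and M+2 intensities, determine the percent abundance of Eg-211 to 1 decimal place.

71.1%

Write p for the Eg-209 fraction. I(M+2)/I(M) = [C(2,1)·p^1·(1−p)] / p^2 = 2·(1−p)/p = 81.38/16.56 = 4.9143
(1−p)/p = 4.9143/2 = 2.4571  ⇒  p = 1/(1 + 2.4571) = 0.2893
Eg-209: 28.9%, Eg-211: 71.1%.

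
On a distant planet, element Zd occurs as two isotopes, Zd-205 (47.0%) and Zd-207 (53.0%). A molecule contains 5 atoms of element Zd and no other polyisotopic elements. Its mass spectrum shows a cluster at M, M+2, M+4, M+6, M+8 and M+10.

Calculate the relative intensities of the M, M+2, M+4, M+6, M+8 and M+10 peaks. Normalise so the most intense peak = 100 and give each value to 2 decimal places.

6.97 : 39.32 : 88.68 : 100.00 : 56.38 : 12.72

The 5 Zd atoms are independent, so intensities follow the terms of (0.470 + 0.530)^5.
P(M) = 0.470^5 = 0.022935
P(M+2) = 5 × 0.470^4 × 0.530^1 = 0.129312
P(M+4) = 10 × 0.470^3 × 0.530^2 = 0.291639
P(M+6) = 10 × 0.470^2 × 0.530^3 = 0.328869
P(M+8) = 5 × 0.470^1 × 0.530^4 = 0.185426
P(M+10) = 0.530^5 = 0.041820
The M+6 peak is largest (0.328869); scaling to 100 gives 6.97 : 39.32 : 88.68 : 100.00 : 56.38 : 12.72.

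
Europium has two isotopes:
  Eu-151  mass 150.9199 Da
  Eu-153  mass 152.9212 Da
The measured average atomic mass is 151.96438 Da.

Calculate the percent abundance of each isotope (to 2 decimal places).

With x = fraction of Eu-151 (so Eu-153 is 1 − x):
150.9199·x + 152.9212·(1 − x) = 151.96438
(150.9199 − 152.9212)·x = 151.96438 − 152.9212
x = -0.95682 / -2.0013 = 0.47810 → 47.81% Eu-151, 52.19% Eu-153.

Eu-151: 47.81%, Eu-153: 52.19%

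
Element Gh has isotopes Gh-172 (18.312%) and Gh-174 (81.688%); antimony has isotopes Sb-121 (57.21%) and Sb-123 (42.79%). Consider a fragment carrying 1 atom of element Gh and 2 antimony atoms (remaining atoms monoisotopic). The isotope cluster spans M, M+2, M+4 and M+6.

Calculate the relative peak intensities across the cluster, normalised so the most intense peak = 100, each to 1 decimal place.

13.8 : 82.4 : 100.0 : 34.5

Element Gh pattern (n=1): 0.18312 : 0.81688
Antimony pattern (n=2): 0.32729841 : 0.48960318 : 0.18309841
Convolve the two distributions (both contribute in 2-u steps):
  M: 0.18312×0.32729841 = 0.059935
  M+2: 0.18312×0.48960318 + 0.81688×0.32729841 = 0.357020
  M+4: 0.18312×0.18309841 + 0.81688×0.48960318 = 0.433476
  M+6: 0.81688×0.18309841 = 0.149569
Scale to base peak (0.433476) = 100: 13.8 : 82.4 : 100.0 : 34.5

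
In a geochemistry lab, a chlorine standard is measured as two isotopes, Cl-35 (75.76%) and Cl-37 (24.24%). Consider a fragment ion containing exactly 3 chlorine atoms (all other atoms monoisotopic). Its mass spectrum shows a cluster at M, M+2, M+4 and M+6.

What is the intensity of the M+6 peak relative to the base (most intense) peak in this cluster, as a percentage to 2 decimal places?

3.28%

Term probabilities: M 0.4348, M+2 0.4174, M+4 0.1335, M+6 0.0142. Base peak = M.
P(M) = C(3,0) × 0.7576^3 × 0.2424^0 = 1 × 0.4348304 × 1.0000 = 0.434830 (base)
P(M+6) = C(3,3) × 0.7576^0 × 0.2424^3 = 1 × 1.0000 × 0.01424288 = 0.014243
Relative intensity = 0.014243 / 0.434830 × 100 = 3.28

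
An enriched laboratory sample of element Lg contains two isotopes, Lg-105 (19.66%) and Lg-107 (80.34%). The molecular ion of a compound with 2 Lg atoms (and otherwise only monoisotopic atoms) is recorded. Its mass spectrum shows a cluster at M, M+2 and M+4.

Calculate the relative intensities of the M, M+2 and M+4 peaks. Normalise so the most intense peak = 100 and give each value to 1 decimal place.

Expanding (0.1966 + 0.8034)^2:
P(M) = 0.1966^2 = 0.038652
P(M+2) = 2 × 0.1966^1 × 0.8034^1 = 0.315897
P(M+4) = 0.8034^2 = 0.645452
The M+4 peak is largest (0.645452); scaling to 100 gives 6.0 : 48.9 : 100.0.

6.0 : 48.9 : 100.0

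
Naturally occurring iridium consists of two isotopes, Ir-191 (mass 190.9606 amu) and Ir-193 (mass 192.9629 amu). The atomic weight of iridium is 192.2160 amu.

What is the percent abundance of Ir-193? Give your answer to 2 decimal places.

62.70%

Let x be the fractional abundance of Ir-191; then Ir-193 has abundance 1 − x.
190.9606·x + 192.9629·(1 − x) = 192.2160
(190.9606 − 192.9629)·x = 192.2160 − 192.9629
x = -0.7469 / -2.0023 = 0.37302 → 37.30% Ir-191, 62.70% Ir-193.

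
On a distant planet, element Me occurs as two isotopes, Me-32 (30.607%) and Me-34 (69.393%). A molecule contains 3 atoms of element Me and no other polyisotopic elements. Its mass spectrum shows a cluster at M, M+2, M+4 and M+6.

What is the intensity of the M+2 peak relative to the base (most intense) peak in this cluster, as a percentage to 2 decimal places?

44.11%

Binomial terms of (0.30607 + 0.69393)^3: M 0.0287, M+2 0.1950, M+4 0.4422, M+6 0.3342 → M+4 is the base peak.
P(M+4) = C(3,2) × 0.30607^1 × 0.69393^2 = 3 × 0.30607 × 0.48153884 = 0.442154 (base)
P(M+2) = C(3,1) × 0.30607^2 × 0.69393^1 = 3 × 0.09367884 × 0.69393 = 0.195020
Relative intensity = 0.195020 / 0.442154 × 100 = 44.11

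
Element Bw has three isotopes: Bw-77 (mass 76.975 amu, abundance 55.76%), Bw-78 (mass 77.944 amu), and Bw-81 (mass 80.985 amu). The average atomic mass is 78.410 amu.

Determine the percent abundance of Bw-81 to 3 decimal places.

33.092%

The remaining 44.24% is split between Bw-78 (fraction x) and Bw-81 (fraction 0.4424 − x).
Substituting: 77.944x + 80.985(0.4424 − x) = 35.48874
(77.944 − 80.985)x = -0.339024  ⇒  x = 0.11148, y = 0.33092
Bw-78: 11.148%, Bw-81: 33.092%.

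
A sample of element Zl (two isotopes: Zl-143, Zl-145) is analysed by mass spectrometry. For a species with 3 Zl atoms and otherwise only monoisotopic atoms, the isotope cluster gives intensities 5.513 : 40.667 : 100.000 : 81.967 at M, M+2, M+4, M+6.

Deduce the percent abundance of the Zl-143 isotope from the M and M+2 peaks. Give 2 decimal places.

28.91%

Let p = fractional abundance of Zl-143. I(M+2)/I(M) = [C(3,1)·p^2·(1−p)] / p^3 = 3·(1−p)/p = 40.667/5.513 = 7.3766
(1−p)/p = 7.3766/3 = 2.4589  ⇒  p = 1/(1 + 2.4589) = 0.2891
Zl-143: 28.91%, Zl-145: 71.09%.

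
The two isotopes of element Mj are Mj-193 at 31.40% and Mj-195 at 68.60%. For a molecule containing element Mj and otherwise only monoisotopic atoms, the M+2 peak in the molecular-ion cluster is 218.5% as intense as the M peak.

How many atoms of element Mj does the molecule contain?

1

For n independent Mj atoms, I(M+2)/I(M) = n · (abundance Mj-195) / (abundance Mj-193) = n · 0.6860/0.3140.
n = 2.185 × 0.3140/0.6860 = 1.00 ≈ 1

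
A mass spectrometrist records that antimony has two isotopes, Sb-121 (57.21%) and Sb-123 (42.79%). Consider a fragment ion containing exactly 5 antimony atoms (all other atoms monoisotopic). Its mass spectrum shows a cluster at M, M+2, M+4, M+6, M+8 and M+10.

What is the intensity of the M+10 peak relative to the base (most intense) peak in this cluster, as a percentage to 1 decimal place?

4.2%

(0.5721 + 0.4279)^5 gives M 0.0613, M+2 0.2292, M+4 0.3428, M+6 0.2564, M+8 0.0959, M+10 0.0143; the largest is M+4.
P(M+4) = C(5,2) × 0.5721^3 × 0.4279^2 = 10 × 0.18724742 × 0.18309841 = 0.342847 (base)
P(M+10) = C(5,5) × 0.5721^0 × 0.4279^5 = 1 × 1.0000 × 0.01434536 = 0.014345
Relative intensity = 0.014345 / 0.342847 × 100 = 4.2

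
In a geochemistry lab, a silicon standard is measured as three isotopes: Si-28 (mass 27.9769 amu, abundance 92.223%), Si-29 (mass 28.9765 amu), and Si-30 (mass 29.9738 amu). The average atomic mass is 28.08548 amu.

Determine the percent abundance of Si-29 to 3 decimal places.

The remaining 7.777% is split between Si-29 (fraction x) and Si-30 (fraction 0.07777 − x).
Substituting: 28.9765x + 29.9738(0.07777 − x) = 2.284343513
(28.9765 − 29.9738)x = -0.046718913  ⇒  x = 0.04685, y = 0.03092
Si-29: 4.685%, Si-30: 3.092%.

4.685%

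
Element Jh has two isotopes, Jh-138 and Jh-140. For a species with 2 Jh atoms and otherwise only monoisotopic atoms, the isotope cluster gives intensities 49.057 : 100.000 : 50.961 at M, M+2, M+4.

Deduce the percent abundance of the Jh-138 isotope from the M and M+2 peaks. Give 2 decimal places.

Write p for the Jh-138 fraction. I(M+2)/I(M) = [C(2,1)·p^1·(1−p)] / p^2 = 2·(1−p)/p = 100.000/49.057 = 2.0384
(1−p)/p = 2.0384/2 = 1.0192  ⇒  p = 1/(1 + 1.0192) = 0.4952
Jh-138: 49.52%, Jh-140: 50.48%.

49.52%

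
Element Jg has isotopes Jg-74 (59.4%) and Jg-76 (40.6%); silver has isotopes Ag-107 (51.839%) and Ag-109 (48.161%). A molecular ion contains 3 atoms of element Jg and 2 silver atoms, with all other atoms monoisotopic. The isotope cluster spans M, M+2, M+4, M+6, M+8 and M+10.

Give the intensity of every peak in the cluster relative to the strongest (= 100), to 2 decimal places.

Element Jg pattern (n=3): 0.20958458 : 0.42975425 : 0.29373775 : 0.06692342
Silver pattern (n=2): 0.26872819 : 0.49932362 : 0.23194819
Convolve the two distributions (both contribute in 2-u steps):
  M: 0.20958458×0.26872819 = 0.056321
  M+2: 0.20958458×0.49932362 + 0.42975425×0.26872819 = 0.220138
  M+4: 0.20958458×0.23194819 + 0.42975425×0.49932362 + 0.29373775×0.26872819 = 0.342135
  M+6: 0.42975425×0.23194819 + 0.29373775×0.49932362 + 0.06692342×0.26872819 = 0.264335
  M+8: 0.29373775×0.23194819 + 0.06692342×0.49932362 = 0.101548
  M+10: 0.06692342×0.23194819 = 0.015523
Scale to base peak (0.342135) = 100: 16.46 : 64.34 : 100.00 : 77.26 : 29.68 : 4.54

16.46 : 64.34 : 100.00 : 77.26 : 29.68 : 4.54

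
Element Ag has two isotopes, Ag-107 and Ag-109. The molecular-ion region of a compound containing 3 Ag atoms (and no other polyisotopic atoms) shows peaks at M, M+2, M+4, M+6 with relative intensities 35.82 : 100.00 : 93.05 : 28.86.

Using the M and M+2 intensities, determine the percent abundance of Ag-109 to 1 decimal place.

Write p for the Ag-107 fraction. I(M+2)/I(M) = [C(3,1)·p^2·(1−p)] / p^3 = 3·(1−p)/p = 100.00/35.82 = 2.7917
(1−p)/p = 2.7917/3 = 0.9306  ⇒  p = 1/(1 + 0.9306) = 0.5180
Ag-107: 51.8%, Ag-109: 48.2%.

48.2%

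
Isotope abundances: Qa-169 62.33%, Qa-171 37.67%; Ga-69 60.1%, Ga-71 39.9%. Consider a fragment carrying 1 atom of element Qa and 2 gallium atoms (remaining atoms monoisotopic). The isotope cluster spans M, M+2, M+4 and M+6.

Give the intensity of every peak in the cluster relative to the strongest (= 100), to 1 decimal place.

Element Qa pattern (n=1): 0.6233 : 0.3767
Gallium pattern (n=2): 0.361201 : 0.479598 : 0.159201
Convolve the two distributions (both contribute in 2-u steps):
  M: 0.6233×0.361201 = 0.225137
  M+2: 0.6233×0.479598 + 0.3767×0.361201 = 0.434998
  M+4: 0.6233×0.159201 + 0.3767×0.479598 = 0.279895
  M+6: 0.3767×0.159201 = 0.059971
Scale to base peak (0.434998) = 100: 51.8 : 100.0 : 64.3 : 13.8

51.8 : 100.0 : 64.3 : 13.8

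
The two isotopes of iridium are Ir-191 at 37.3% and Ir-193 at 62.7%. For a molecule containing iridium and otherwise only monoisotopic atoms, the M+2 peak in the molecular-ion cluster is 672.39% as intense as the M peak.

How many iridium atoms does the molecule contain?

The M+2/M ratio from n Ir atoms is n · q/p = n · 0.627/0.373.
n = 6.7239 × 0.373/0.627 = 4.00 ≈ 4

4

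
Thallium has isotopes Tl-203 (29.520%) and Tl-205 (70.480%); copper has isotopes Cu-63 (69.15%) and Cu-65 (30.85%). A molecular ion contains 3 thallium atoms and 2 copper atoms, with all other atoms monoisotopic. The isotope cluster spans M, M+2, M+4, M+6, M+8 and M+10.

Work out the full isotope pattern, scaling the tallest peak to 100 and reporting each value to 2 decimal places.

3.30 : 26.59 : 78.20 : 100.00 : 51.32 : 8.94

Thallium pattern (n=3): 0.02572463 : 0.18425524 : 0.43991564 : 0.35010449
Copper pattern (n=2): 0.47817225 : 0.4266555 : 0.09517225
Convolve the two distributions (both contribute in 2-u steps):
  M: 0.02572463×0.47817225 = 0.012301
  M+2: 0.02572463×0.4266555 + 0.18425524×0.47817225 = 0.099081
  M+4: 0.02572463×0.09517225 + 0.18425524×0.4266555 + 0.43991564×0.47817225 = 0.291417
  M+6: 0.18425524×0.09517225 + 0.43991564×0.4266555 + 0.35010449×0.47817225 = 0.372639
  M+8: 0.43991564×0.09517225 + 0.35010449×0.4266555 = 0.191242
  M+10: 0.35010449×0.09517225 = 0.033320
Scale to base peak (0.372639) = 100: 3.30 : 26.59 : 78.20 : 100.00 : 51.32 : 8.94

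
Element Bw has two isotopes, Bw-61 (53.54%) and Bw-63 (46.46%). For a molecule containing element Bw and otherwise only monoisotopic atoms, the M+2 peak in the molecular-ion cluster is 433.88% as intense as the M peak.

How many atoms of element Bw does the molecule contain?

5

With n Bw atoms, P(M+2)/P(M) = C(n,1)·p^(n−1)q / p^n = n·q/p = n · 0.4646/0.5354.
n = 4.3388 × 0.5354/0.4646 = 5.00 ≈ 5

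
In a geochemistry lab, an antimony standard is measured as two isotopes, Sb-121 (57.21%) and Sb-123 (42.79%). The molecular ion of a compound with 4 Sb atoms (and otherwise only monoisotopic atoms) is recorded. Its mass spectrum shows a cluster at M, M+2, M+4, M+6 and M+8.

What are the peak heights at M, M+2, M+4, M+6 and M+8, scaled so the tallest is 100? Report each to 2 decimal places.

29.79 : 89.13 : 100.00 : 49.86 : 9.32

The 4 Sb atoms are independent, so intensities follow the terms of (0.5721 + 0.4279)^4.
P(M) = 0.5721^4 = 0.107124
P(M+2) = 4 × 0.5721^3 × 0.4279^1 = 0.320493
P(M+4) = 6 × 0.5721^2 × 0.4279^2 = 0.359567
P(M+6) = 4 × 0.5721^1 × 0.4279^3 = 0.179291
P(M+8) = 0.4279^4 = 0.033525
The M+4 peak is largest (0.359567); scaling to 100 gives 29.79 : 89.13 : 100.00 : 49.86 : 9.32.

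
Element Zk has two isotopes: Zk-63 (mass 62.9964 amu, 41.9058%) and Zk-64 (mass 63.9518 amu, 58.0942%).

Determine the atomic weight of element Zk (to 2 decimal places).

63.55 amu

Average mass = Σ (abundance × isotope mass) = 0.419058 × 62.9964 + 0.580942 × 63.9518
= 26.39915 + 37.15229 = 63.55144 amu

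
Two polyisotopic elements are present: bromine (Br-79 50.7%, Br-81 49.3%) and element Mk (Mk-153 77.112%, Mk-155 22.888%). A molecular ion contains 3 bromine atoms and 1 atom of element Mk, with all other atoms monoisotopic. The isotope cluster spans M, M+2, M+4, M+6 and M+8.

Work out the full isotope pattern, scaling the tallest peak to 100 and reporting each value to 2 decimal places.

Bromine pattern (n=3): 0.13032384 : 0.38017547 : 0.36967753 : 0.11982316
Element Mk pattern (n=1): 0.77112 : 0.22888
Convolve the two distributions (both contribute in 2-u steps):
  M: 0.13032384×0.77112 = 0.100495
  M+2: 0.13032384×0.22888 + 0.38017547×0.77112 = 0.322989
  M+4: 0.38017547×0.22888 + 0.36967753×0.77112 = 0.372080
  M+6: 0.36967753×0.22888 + 0.11982316×0.77112 = 0.177010
  M+8: 0.11982316×0.22888 = 0.027425
Scale to base peak (0.372080) = 100: 27.01 : 86.81 : 100.00 : 47.57 : 7.37

27.01 : 86.81 : 100.00 : 47.57 : 7.37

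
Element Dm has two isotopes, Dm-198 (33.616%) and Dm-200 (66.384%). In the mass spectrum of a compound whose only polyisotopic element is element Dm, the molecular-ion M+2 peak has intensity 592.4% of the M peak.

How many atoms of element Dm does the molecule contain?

The M+2/M ratio from n Dm atoms is n · q/p = n · 0.66384/0.33616.
n = 5.924 × 0.33616/0.66384 = 3.00 ≈ 3

3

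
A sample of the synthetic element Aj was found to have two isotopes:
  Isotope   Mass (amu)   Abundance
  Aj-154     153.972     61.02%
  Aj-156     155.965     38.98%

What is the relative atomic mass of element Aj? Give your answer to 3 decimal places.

The abundance-weighted mean is 0.6102 × 153.972 + 0.3898 × 155.965
= 93.9537 + 60.7952 = 154.7489 amu

154.749 amu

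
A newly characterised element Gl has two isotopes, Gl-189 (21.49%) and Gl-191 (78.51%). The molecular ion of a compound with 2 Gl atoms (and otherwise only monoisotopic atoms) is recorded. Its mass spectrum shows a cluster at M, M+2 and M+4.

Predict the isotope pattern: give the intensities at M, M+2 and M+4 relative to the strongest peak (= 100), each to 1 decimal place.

The 2 Gl atoms are independent, so intensities follow the terms of (0.2149 + 0.7851)^2.
P(M) = 0.2149^2 = 0.046182
P(M+2) = 2 × 0.2149^1 × 0.7851^1 = 0.337436
P(M+4) = 0.7851^2 = 0.616382
The M+4 peak is largest (0.616382); scaling to 100 gives 7.5 : 54.7 : 100.0.

7.5 : 54.7 : 100.0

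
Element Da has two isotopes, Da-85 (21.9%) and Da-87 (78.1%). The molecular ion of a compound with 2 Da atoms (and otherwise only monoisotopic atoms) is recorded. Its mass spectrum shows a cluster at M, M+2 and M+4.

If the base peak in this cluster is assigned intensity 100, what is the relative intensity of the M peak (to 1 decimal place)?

Binomial terms of (0.219 + 0.781)^2: M 0.0480, M+2 0.3421, M+4 0.6100 → M+4 is the base peak.
P(M+4) = C(2,2) × 0.219^0 × 0.781^2 = 1 × 1.0000 × 0.609961 = 0.609961 (base)
P(M) = C(2,0) × 0.219^2 × 0.781^0 = 1 × 0.047961 × 1.0000 = 0.047961
Relative intensity = 0.047961 / 0.609961 × 100 = 7.9

7.9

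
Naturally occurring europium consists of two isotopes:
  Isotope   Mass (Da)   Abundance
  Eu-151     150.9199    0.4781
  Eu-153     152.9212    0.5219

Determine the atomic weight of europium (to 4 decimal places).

151.9644 Da

Ar = Σ fᵢ·mᵢ = 0.4781 × 150.9199 + 0.5219 × 152.9212
= 72.15480 + 79.80957 = 151.96437 Da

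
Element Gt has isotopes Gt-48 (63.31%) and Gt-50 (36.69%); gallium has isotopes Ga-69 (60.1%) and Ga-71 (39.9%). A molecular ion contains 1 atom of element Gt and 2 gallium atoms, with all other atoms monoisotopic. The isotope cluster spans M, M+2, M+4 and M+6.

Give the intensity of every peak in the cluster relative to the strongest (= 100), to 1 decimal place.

52.4 : 100.0 : 63.5 : 13.4

Element Gt pattern (n=1): 0.6331 : 0.3669
Gallium pattern (n=2): 0.361201 : 0.479598 : 0.159201
Convolve the two distributions (both contribute in 2-u steps):
  M: 0.6331×0.361201 = 0.228676
  M+2: 0.6331×0.479598 + 0.3669×0.361201 = 0.436158
  M+4: 0.6331×0.159201 + 0.3669×0.479598 = 0.276755
  M+6: 0.3669×0.159201 = 0.058411
Scale to base peak (0.436158) = 100: 52.4 : 100.0 : 63.5 : 13.4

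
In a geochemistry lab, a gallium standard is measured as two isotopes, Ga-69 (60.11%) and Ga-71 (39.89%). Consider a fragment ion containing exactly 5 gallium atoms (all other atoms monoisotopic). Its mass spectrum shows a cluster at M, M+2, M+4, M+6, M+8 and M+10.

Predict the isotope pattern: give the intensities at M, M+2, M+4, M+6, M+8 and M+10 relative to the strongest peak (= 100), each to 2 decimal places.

The 5 Ga atoms are independent, so intensities follow the terms of (0.6011 + 0.3989)^5.
P(M) = 0.6011^5 = 0.078475
P(M+2) = 5 × 0.6011^4 × 0.3989^1 = 0.260388
P(M+4) = 10 × 0.6011^3 × 0.3989^2 = 0.345596
P(M+6) = 10 × 0.6011^2 × 0.3989^3 = 0.229343
P(M+8) = 5 × 0.6011^1 × 0.3989^4 = 0.076098
P(M+10) = 0.3989^5 = 0.010100
The M+4 peak is largest (0.345596); scaling to 100 gives 22.71 : 75.34 : 100.00 : 66.36 : 22.02 : 2.92.

22.71 : 75.34 : 100.00 : 66.36 : 22.02 : 2.92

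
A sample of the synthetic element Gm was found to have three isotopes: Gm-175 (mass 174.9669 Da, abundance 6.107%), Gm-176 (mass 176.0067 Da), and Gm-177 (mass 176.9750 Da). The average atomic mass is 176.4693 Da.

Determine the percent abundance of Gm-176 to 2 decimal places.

39.56%

The remaining 93.893% is split between Gm-176 (fraction x) and Gm-177 (fraction 0.93893 − x).
Substituting: 176.0067x + 176.9750(0.93893 − x) = 165.784071417
(176.0067 − 176.9750)x = -0.383065333  ⇒  x = 0.39561, y = 0.54332
Gm-176: 39.56%, Gm-177: 54.33%.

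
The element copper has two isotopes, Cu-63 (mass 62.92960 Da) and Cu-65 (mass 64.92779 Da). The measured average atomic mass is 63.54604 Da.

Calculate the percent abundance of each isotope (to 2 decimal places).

Cu-63: 69.15%, Cu-65: 30.85%

Writing the weighted mean with unknown fraction x of Cu-63:
62.92960·x + 64.92779·(1 − x) = 63.54604
(62.92960 − 64.92779)·x = 63.54604 − 64.92779
x = -1.38175 / -1.99819 = 0.69150 → 69.15% Cu-63, 30.85% Cu-65.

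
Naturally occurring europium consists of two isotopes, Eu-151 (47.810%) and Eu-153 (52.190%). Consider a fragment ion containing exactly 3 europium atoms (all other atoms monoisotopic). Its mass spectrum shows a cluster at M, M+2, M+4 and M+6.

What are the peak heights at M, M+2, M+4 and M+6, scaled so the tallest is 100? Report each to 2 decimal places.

Each Eu atom is independently Eu-151 (p = 0.47810) or Eu-153 (q = 0.52190); the cluster is the binomial expansion (p + q)^3.
P(M) = 0.47810^3 = 0.109284
P(M+2) = 3 × 0.47810^2 × 0.52190^1 = 0.357887
P(M+4) = 3 × 0.47810^1 × 0.52190^2 = 0.390674
P(M+6) = 0.52190^3 = 0.142155
The M+4 peak is largest (0.390674); scaling to 100 gives 27.97 : 91.61 : 100.00 : 36.39.

27.97 : 91.61 : 100.00 : 36.39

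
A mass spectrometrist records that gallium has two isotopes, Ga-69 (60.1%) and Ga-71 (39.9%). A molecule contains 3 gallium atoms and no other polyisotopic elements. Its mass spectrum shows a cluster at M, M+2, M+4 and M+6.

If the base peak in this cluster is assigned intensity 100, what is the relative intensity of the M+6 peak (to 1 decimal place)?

(0.601 + 0.399)^3 gives M 0.2171, M+2 0.4324, M+4 0.2870, M+6 0.0635; the largest is M+2.
P(M+2) = C(3,1) × 0.601^2 × 0.399^1 = 3 × 0.361201 × 0.3990 = 0.432358 (base)
P(M+6) = C(3,3) × 0.601^0 × 0.399^3 = 1 × 1.0000 × 0.0635212 = 0.063521
Relative intensity = 0.063521 / 0.432358 × 100 = 14.7

14.7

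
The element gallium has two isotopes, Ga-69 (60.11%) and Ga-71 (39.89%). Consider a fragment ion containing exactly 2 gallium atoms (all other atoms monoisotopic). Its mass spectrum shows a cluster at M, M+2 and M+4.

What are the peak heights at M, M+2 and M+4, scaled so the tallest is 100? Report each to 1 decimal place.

75.3 : 100.0 : 33.2

Expanding (0.6011 + 0.3989)^2:
P(M) = 0.6011^2 = 0.361321
P(M+2) = 2 × 0.6011^1 × 0.3989^1 = 0.479558
P(M+4) = 0.3989^2 = 0.159121
The M+2 peak is largest (0.479558); scaling to 100 gives 75.3 : 100.0 : 33.2.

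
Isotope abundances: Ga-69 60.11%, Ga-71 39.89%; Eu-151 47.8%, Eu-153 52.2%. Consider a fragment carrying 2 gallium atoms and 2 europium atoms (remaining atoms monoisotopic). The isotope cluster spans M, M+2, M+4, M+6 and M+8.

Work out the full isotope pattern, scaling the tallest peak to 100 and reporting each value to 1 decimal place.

22.1 : 77.5 : 100.0 : 56.2 : 11.6

Gallium pattern (n=2): 0.36132121 : 0.47955758 : 0.15912121
Europium pattern (n=2): 0.228484 : 0.499032 : 0.272484
Convolve the two distributions (both contribute in 2-u steps):
  M: 0.36132121×0.228484 = 0.082556
  M+2: 0.36132121×0.499032 + 0.47955758×0.228484 = 0.289882
  M+4: 0.36132121×0.272484 + 0.47955758×0.499032 + 0.15912121×0.228484 = 0.374125
  M+6: 0.47955758×0.272484 + 0.15912121×0.499032 = 0.210078
  M+8: 0.15912121×0.272484 = 0.043358
Scale to base peak (0.374125) = 100: 22.1 : 77.5 : 100.0 : 56.2 : 11.6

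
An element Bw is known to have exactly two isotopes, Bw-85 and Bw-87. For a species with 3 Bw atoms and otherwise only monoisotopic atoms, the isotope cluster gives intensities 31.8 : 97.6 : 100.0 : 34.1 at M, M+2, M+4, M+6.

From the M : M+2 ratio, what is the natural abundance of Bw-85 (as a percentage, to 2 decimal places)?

Let p = fractional abundance of Bw-85. I(M+2)/I(M) = [C(3,1)·p^2·(1−p)] / p^3 = 3·(1−p)/p = 97.6/31.8 = 3.0692
(1−p)/p = 3.0692/3 = 1.0231  ⇒  p = 1/(1 + 1.0231) = 0.4943
Bw-85: 49.43%, Bw-87: 50.57%.

49.43%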